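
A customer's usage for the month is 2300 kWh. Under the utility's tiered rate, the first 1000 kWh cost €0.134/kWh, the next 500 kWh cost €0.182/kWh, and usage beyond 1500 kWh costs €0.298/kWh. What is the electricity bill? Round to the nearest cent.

First 1000 kWh × €0.134 = €134.00
Next 500 kWh × €0.182 = €91.00
Remaining 800 kWh × €0.298 = €238.40
Total = €463.40

€463.40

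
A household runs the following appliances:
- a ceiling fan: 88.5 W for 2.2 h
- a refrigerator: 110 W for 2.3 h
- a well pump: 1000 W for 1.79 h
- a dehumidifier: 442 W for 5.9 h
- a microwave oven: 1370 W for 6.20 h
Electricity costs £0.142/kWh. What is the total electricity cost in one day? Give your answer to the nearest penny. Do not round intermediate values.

ceiling fan: 88.5 W × 2.2 h = 195 Wh = 0.1947 kWh
refrigerator: 110 W × 2.3 h = 253 Wh = 0.253 kWh
well pump: 1000 W × 1.79 h = 1,790 Wh = 1.79 kWh
dehumidifier: 442 W × 5.9 h = 2,608 Wh = 2.608 kWh
microwave oven: 1370 W × 6.20 h = 8,494 Wh = 8.494 kWh
Total energy = 0.1947 + 0.253 + 1.79 + 2.608 + 8.494 = 13.34 kWh
Cost = 13.34 kWh × £0.142 = £1.89

£1.89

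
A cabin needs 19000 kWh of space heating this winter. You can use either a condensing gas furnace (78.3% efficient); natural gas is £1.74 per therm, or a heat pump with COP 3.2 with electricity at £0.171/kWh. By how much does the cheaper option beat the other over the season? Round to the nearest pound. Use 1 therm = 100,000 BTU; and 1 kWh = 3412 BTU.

£425

Heat load = 19000 kWh × 3412 = 64,828,000 BTU
Gas: input = 64,828,000 / 0.783 = 82,794,381 BTU = 827.9 therm → 827.9 × £1.74 = £1,440.62
Heat pump: 64,828,000 BTU / 3412 = 19,000 kWh heat; / 3.2 = 5,938 kWh in → × £0.171 = £1,015.31
Difference = |£1,440.62 − £1,015.31| = £425.31 ≈ £425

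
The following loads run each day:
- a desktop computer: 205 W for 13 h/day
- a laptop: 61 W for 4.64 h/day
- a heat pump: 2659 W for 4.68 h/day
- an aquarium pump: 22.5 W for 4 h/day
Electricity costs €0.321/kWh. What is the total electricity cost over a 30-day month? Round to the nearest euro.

€149

desktop computer: 205 W × 13 h × 30 d = 79,950 Wh = 79.95 kWh
laptop: 61 W × 4.64 h × 30 d = 8,491 Wh = 8.491 kWh
heat pump: 2659 W × 4.68 h × 30 d = 373,324 Wh = 373.3 kWh
aquarium pump: 22.5 W × 4 h × 30 d = 2,700 Wh = 2.7 kWh
Total energy = 79.95 + 8.491 + 373.3 + 2.7 = 464.5 kWh
Cost = 464.5 kWh × €0.321 = €149.09 ≈ €149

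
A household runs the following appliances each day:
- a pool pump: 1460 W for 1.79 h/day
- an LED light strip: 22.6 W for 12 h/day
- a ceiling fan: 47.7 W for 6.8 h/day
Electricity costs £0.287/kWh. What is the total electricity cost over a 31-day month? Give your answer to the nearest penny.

£28.55

pool pump: 1460 W × 1.79 h × 31 d = 81,015 Wh = 81.02 kWh
LED light strip: 22.6 W × 12 h × 31 d = 8,407 Wh = 8.407 kWh
ceiling fan: 47.7 W × 6.8 h × 31 d = 10,055 Wh = 10.06 kWh
Total energy = 81.02 + 8.407 + 10.06 = 99.48 kWh
Cost = 99.48 kWh × £0.287 = £28.55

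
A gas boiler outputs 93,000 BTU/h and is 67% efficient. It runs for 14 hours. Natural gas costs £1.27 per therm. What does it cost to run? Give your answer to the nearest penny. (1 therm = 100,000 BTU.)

Heat delivered = 93,000 BTU/h × 14 h = 1,302,000 BTU
Gas input = 1,302,000 / 0.67 = 1,943,284 BTU
= 1,943,284 / 100,000 = 19.43 therm
Cost = 19.43 × £1.27/therm = £24.68

£24.68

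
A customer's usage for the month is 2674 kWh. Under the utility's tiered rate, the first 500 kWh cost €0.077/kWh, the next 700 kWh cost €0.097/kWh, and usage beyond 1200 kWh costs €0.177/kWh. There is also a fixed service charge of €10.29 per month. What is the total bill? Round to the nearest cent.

First 500 kWh × €0.077 = €38.50
Next 700 kWh × €0.097 = €67.90
Remaining 1474 kWh × €0.177 = €260.90
Energy charge = €367.30; + service €10.29 = €377.59

€377.59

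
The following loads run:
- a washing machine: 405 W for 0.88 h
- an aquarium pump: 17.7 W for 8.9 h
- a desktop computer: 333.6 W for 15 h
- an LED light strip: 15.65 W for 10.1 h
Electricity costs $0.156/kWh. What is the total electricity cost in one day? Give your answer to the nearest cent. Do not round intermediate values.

washing machine: 405 W × 0.88 h = 356 Wh = 0.3564 kWh
aquarium pump: 17.7 W × 8.9 h = 158 Wh = 0.1575 kWh
desktop computer: 333.6 W × 15 h = 5,004 Wh = 5.004 kWh
LED light strip: 15.65 W × 10.1 h = 158 Wh = 0.1581 kWh
Total energy = 0.3564 + 0.1575 + 5.004 + 0.1581 = 5.676 kWh
Cost = 5.676 kWh × $0.156 = $0.89

$0.89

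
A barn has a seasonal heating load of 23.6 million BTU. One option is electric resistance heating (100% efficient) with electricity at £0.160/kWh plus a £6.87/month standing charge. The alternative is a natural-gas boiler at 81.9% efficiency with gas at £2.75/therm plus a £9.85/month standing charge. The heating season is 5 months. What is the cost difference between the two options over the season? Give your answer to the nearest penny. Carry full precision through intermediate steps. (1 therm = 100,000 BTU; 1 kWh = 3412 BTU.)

£299.35

Heat load = 23.6 × 10⁶ BTU = 23,600,000 BTU
Gas: input = 23,600,000 / 0.819 = 28,815,629 BTU = 288.2 therm → 288.2 × £2.75 = £792.43; + 5 × £9.85 standing = £841.68
Electric: 23,600,000 BTU / 3412 = 6,917 kWh → × £0.160 = £1,106.68; + 5 × £6.87 standing = £1,141.03
Difference = |£841.68 − £1,141.03| = £299.35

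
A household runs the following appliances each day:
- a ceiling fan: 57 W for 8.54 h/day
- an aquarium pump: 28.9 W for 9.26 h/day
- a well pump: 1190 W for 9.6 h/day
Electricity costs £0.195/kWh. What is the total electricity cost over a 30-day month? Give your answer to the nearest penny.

ceiling fan: 57 W × 8.54 h × 30 d = 14,603 Wh = 14.6 kWh
aquarium pump: 28.9 W × 9.26 h × 30 d = 8,028 Wh = 8.028 kWh
well pump: 1190 W × 9.6 h × 30 d = 342,720 Wh = 342.7 kWh
Total energy = 14.6 + 8.028 + 342.7 = 365.4 kWh
Cost = 365.4 kWh × £0.195 = £71.24

£71.24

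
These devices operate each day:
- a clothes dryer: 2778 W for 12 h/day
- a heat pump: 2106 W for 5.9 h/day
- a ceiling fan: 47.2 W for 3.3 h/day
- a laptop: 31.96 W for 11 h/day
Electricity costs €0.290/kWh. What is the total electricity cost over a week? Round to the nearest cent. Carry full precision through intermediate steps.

clothes dryer: 2778 W × 12 h × 7 d = 233,352 Wh = 233.4 kWh
heat pump: 2106 W × 5.9 h × 7 d = 86,978 Wh = 86.98 kWh
ceiling fan: 47.2 W × 3.3 h × 7 d = 1,090 Wh = 1.09 kWh
laptop: 31.96 W × 11 h × 7 d = 2,461 Wh = 2.461 kWh
Total energy = 233.4 + 86.98 + 1.09 + 2.461 = 323.9 kWh
Cost = 323.9 kWh × €0.290 = €93.93

€93.93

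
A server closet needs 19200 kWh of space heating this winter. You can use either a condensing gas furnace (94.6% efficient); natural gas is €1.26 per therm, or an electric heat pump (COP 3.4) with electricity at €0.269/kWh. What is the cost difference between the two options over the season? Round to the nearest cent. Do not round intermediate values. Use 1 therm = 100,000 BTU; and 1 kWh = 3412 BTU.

Heat load = 19200 kWh × 3412 = 65,510,400 BTU
Gas: input = 65,510,400 / 0.946 = 69,249,894 BTU = 692.5 therm → 692.5 × €1.26 = €872.55
Heat pump: 65,510,400 BTU / 3412 = 19,200 kWh heat; / 3.4 = 5,647 kWh in → × €0.269 = €1,519.06
Difference = |€872.55 − €1,519.06| = €646.51

€646.51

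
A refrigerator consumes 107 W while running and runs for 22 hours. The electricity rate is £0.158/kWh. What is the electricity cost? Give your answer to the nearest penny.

£0.37

Energy = 107 W × 22 h = 2,354 Wh = 2.354 kWh
Cost = 2.354 kWh × £0.158/kWh = £0.37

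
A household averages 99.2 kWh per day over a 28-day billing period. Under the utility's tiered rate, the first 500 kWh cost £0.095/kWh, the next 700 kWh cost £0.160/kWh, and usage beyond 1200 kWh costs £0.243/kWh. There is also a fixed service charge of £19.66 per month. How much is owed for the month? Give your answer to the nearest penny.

£562.52

Usage = 99.2 kWh/day × 28 days = 2777.6 kWh
First 500 kWh × £0.095 = £47.50
Next 700 kWh × £0.160 = £112.00
Remaining 1577.6 kWh × £0.243 = £383.36
Energy charge = £542.86; + service £19.66 = £562.52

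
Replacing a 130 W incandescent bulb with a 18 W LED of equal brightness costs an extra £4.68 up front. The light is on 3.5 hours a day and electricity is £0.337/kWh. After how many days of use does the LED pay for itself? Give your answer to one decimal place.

Power saved = 130 − 18 = 112 W
Daily energy saved = 112 W × 3.5 h = 392 Wh = 0.392 kWh
Daily savings = 0.392 × £0.337 = £0.1321
Payback = £4.68 / £0.1321 per day = 35.43 days

35.4 days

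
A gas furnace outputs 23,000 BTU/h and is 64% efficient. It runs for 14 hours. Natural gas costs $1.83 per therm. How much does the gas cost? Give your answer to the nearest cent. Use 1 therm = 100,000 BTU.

$9.21

Heat delivered = 23,000 BTU/h × 14 h = 322,000 BTU
Gas input = 322,000 / 0.64 = 503,125 BTU
= 503,125 / 100,000 = 5.031 therm
Cost = 5.031 × $1.83/therm = $9.21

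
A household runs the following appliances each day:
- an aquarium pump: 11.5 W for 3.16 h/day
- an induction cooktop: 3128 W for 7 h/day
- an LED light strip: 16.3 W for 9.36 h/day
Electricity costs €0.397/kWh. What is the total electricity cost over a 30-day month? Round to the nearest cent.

€263.03

aquarium pump: 11.5 W × 3.16 h × 30 d = 1,090 Wh = 1.09 kWh
induction cooktop: 3128 W × 7 h × 30 d = 656,880 Wh = 656.9 kWh
LED light strip: 16.3 W × 9.36 h × 30 d = 4,577 Wh = 4.577 kWh
Total energy = 1.09 + 656.9 + 4.577 = 662.5 kWh
Cost = 662.5 kWh × €0.397 = €263.03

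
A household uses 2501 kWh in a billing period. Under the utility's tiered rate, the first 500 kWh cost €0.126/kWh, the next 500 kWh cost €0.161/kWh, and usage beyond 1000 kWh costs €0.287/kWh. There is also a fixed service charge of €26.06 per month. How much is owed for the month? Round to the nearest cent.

€600.35

First 500 kWh × €0.126 = €63.00
Next 500 kWh × €0.161 = €80.50
Remaining 1501 kWh × €0.287 = €430.79
Energy charge = €574.29; + service €26.06 = €600.35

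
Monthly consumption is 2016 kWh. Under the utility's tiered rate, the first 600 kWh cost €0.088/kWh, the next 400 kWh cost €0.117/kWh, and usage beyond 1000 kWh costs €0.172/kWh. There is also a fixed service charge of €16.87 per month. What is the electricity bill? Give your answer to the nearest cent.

€291.22

First 600 kWh × €0.088 = €52.80
Next 400 kWh × €0.117 = €46.80
Remaining 1016 kWh × €0.172 = €174.75
Energy charge = €274.35; + service €16.87 = €291.22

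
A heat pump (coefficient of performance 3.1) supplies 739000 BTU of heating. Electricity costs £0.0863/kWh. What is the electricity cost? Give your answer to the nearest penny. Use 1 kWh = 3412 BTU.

£6.03

Heat delivered = 739,000 BTU / 3412 = 216.6 kWh
Electrical input = 216.6 kWh / 3.1 = 69.87 kWh
Cost = 69.87 × £0.0863/kWh = £6.03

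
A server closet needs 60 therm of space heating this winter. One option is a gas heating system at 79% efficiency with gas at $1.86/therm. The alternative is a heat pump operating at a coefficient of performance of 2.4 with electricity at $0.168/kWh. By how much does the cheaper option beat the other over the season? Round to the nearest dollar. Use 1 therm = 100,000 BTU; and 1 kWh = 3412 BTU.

Heat load = 60 therm × 100,000 = 6,000,000 BTU
Gas: input = 6,000,000 / 0.79 = 7,594,937 BTU = 75.95 therm → 75.95 × $1.86 = $141.27
Heat pump: 6,000,000 BTU / 3412 = 1,758 kWh heat; / 2.4 = 732.7 kWh in → × $0.168 = $123.09
Difference = |$141.27 − $123.09| = $18.17 ≈ $18

$18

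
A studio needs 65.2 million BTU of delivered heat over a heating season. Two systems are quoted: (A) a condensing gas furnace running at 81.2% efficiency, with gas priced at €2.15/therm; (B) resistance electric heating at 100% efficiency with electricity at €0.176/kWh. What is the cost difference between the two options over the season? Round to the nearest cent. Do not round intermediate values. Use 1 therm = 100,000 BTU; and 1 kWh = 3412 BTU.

€1636.83

Heat load = 65.2 × 10⁶ BTU = 65,200,000 BTU
Gas: input = 65,200,000 / 0.812 = 80,295,567 BTU = 803 therm → 803 × €2.15 = €1,726.35
Electric: 65,200,000 BTU / 3412 = 19,110 kWh → × €0.176 = €3,363.19
Difference = |€1,726.35 − €3,363.19| = €1,636.83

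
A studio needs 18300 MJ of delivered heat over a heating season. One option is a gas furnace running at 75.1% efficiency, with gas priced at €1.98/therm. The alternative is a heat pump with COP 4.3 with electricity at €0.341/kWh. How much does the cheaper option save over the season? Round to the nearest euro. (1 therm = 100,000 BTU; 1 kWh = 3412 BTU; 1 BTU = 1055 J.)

Heat load = 18300 MJ = 18,300,000,000 J / 1055 = 17,345,972 BTU
Gas: input = 17,345,972 / 0.751 = 23,097,166 BTU = 231 therm → 231 × €1.98 = €457.32
Heat pump: 17,345,972 BTU / 3412 = 5,084 kWh heat; / 4.3 = 1,182 kWh in → × €0.341 = €403.16
Difference = |€457.32 − €403.16| = €54.17 ≈ €54

€54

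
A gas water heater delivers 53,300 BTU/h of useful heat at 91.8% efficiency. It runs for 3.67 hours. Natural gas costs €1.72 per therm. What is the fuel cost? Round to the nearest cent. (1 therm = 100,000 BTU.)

Heat delivered = 53,300 BTU/h × 3.67 h = 195,611 BTU
Gas input = 195,611 / 0.918 = 213,084 BTU
= 213,084 / 100,000 = 2.131 therm
Cost = 2.131 × €1.72/therm = €3.67

€3.67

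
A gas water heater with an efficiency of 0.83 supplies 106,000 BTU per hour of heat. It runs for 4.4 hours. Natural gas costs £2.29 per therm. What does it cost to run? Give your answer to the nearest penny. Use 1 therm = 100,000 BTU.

Heat delivered = 106,000 BTU/h × 4.4 h = 466,400 BTU
Gas input = 466,400 / 0.83 = 561,928 BTU
= 561,928 / 100,000 = 5.619 therm
Cost = 5.619 × £2.29/therm = £12.87

£12.87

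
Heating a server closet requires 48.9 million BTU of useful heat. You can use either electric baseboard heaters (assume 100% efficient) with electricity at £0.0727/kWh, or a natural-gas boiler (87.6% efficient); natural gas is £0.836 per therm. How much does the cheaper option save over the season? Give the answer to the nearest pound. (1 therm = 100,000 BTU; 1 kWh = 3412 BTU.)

Heat load = 48.9 × 10⁶ BTU = 48,900,000 BTU
Gas: input = 48,900,000 / 0.876 = 55,821,918 BTU = 558.2 therm → 558.2 × £0.836 = £466.67
Electric: 48,900,000 BTU / 3412 = 14,330 kWh → × £0.0727 = £1,041.92
Difference = |£466.67 − £1,041.92| = £575.25 ≈ £575

£575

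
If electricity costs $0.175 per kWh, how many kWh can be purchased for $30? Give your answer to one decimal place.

171.4 kWh

$30 / $0.175 per kWh = 171.4 kWh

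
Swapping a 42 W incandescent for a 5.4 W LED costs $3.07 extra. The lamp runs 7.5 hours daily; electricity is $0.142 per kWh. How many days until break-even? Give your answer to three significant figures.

Power saved = 42 − 5.4 = 36.6 W
Daily energy saved = 36.6 W × 7.5 h = 274.5 Wh = 0.2745 kWh
Daily savings = 0.2745 × $0.142 = $0.0390
Payback = $3.07 / $0.0390 per day = 78.76 days

78.8 days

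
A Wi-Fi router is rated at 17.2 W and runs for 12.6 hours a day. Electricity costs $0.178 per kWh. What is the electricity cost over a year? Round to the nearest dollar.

Energy = 17.2 W × 12.6 h/day × 365 days = 79,103 Wh = 79.1 kWh
Cost = 79.1 kWh × $0.178/kWh = $14.08 ≈ $14

$14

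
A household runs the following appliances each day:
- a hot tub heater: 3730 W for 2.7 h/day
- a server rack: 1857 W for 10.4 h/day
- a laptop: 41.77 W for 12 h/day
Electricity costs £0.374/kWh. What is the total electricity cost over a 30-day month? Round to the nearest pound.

£335

hot tub heater: 3730 W × 2.7 h × 30 d = 302,130 Wh = 302.1 kWh
server rack: 1857 W × 10.4 h × 30 d = 579,384 Wh = 579.4 kWh
laptop: 41.77 W × 12 h × 30 d = 15,037 Wh = 15.04 kWh
Total energy = 302.1 + 579.4 + 15.04 = 896.6 kWh
Cost = 896.6 kWh × £0.374 = £335.31 ≈ £335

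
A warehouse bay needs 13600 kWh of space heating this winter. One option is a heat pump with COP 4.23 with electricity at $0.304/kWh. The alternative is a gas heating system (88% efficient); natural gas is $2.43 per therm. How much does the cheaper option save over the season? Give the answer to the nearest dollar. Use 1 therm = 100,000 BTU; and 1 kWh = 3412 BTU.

Heat load = 13600 kWh × 3412 = 46,403,200 BTU
Gas: input = 46,403,200 / 0.88 = 52,730,909 BTU = 527.3 therm → 527.3 × $2.43 = $1,281.36
Heat pump: 46,403,200 BTU / 3412 = 13,600 kWh heat; / 4.23 = 3,215 kWh in → × $0.304 = $977.40
Difference = |$1,281.36 − $977.40| = $303.96 ≈ $304

$304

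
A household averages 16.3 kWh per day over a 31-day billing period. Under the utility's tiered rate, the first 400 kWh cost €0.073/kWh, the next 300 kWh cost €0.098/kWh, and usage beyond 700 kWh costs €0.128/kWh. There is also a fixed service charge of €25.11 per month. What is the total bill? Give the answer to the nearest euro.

€65

Usage = 16.3 kWh/day × 31 days = 505.3 kWh
First 400 kWh × €0.073 = €29.20
Next 105.3 kWh × €0.098 = €10.32
Remaining tier: 0 kWh (not reached)
Energy charge = €39.52; + service €25.11 = €64.63 ≈ €65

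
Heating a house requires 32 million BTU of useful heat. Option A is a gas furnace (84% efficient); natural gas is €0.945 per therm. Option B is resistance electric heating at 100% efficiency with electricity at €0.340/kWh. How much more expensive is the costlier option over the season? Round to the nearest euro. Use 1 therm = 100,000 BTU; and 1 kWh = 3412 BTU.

Heat load = 32 × 10⁶ BTU = 32,000,000 BTU
Gas: input = 32,000,000 / 0.84 = 38,095,238 BTU = 381 therm → 381 × €0.945 = €360.00
Electric: 32,000,000 BTU / 3412 = 9,379 kWh → × €0.340 = €3,188.75
Difference = |€360.00 − €3,188.75| = €2,828.75 ≈ €2829

€2829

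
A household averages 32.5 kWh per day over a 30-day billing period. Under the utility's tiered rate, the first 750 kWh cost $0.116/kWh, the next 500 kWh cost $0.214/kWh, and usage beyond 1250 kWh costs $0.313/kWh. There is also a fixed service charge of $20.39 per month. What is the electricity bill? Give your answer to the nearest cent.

$155.54

Usage = 32.5 kWh/day × 30 days = 975 kWh
First 750 kWh × $0.116 = $87.00
Next 225 kWh × $0.214 = $48.15
Remaining tier: 0 kWh (not reached)
Energy charge = $135.15; + service $20.39 = $155.54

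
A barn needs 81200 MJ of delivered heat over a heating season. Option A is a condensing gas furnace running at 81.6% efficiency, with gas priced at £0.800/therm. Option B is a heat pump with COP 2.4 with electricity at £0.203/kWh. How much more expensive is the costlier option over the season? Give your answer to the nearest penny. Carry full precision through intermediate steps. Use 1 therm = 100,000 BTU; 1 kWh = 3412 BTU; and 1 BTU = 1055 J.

£1153.43

Heat load = 81200 MJ = 81,200,000,000 J / 1055 = 76,966,825 BTU
Gas: input = 76,966,825 / 0.816 = 94,322,089 BTU = 943.2 therm → 943.2 × £0.800 = £754.58
Heat pump: 76,966,825 BTU / 3412 = 22,560 kWh heat; / 2.4 = 9,399 kWh in → × £0.203 = £1,908.00
Difference = |£754.58 − £1,908.00| = £1,153.43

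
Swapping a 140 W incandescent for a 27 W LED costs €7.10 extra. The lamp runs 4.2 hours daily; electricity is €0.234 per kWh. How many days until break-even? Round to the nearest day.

Power saved = 140 − 27 = 113 W
Daily energy saved = 113 W × 4.2 h = 474.6 Wh = 0.4746 kWh
Daily savings = 0.4746 × €0.234 = €0.1111
Payback = €7.10 / €0.1111 per day = 63.93 days

64 days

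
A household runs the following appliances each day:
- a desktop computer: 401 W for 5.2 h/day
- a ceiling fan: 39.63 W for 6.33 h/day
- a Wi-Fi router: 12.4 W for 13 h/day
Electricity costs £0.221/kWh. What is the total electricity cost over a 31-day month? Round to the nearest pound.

£17

desktop computer: 401 W × 5.2 h × 31 d = 64,641 Wh = 64.64 kWh
ceiling fan: 39.63 W × 6.33 h × 31 d = 7,777 Wh = 7.777 kWh
Wi-Fi router: 12.4 W × 13 h × 31 d = 4,997 Wh = 4.997 kWh
Total energy = 64.64 + 7.777 + 4.997 = 77.41 kWh
Cost = 77.41 kWh × £0.221 = £17.11 ≈ £17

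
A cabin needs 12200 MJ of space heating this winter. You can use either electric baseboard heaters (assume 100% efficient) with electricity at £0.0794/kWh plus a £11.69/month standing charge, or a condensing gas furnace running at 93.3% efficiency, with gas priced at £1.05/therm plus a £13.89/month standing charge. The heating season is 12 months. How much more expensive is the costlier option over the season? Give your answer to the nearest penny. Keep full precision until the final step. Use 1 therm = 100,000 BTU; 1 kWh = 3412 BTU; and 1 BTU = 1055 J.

Heat load = 12200 MJ = 12,200,000,000 J / 1055 = 11,563,981 BTU
Gas: input = 11,563,981 / 0.933 = 12,394,406 BTU = 123.9 therm → 123.9 × £1.05 = £130.14; + 12 × £13.89 standing = £296.82
Electric: 11,563,981 BTU / 3412 = 3,389 kWh → × £0.0794 = £269.10; + 12 × £11.69 standing = £409.38
Difference = |£296.82 − £409.38| = £112.56

£112.56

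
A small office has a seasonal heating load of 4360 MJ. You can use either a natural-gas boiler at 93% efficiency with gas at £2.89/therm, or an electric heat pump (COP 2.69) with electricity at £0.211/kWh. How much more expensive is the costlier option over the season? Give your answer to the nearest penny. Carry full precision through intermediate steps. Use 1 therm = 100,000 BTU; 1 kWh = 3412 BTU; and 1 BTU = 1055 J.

Heat load = 4360 MJ = 4,360,000,000 J / 1055 = 4,132,701 BTU
Gas: input = 4,132,701 / 0.93 = 4,443,765 BTU = 44.44 therm → 44.44 × £2.89 = £128.42
Heat pump: 4,132,701 BTU / 3412 = 1,211 kWh heat; / 2.69 = 450.3 kWh in → × £0.211 = £95.01
Difference = |£128.42 − £95.01| = £33.42

£33.42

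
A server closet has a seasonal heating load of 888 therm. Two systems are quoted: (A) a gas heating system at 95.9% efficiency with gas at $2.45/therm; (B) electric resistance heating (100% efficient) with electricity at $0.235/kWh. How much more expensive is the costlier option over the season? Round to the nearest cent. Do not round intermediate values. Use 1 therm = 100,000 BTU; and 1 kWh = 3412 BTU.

Heat load = 888 therm × 100,000 = 88,800,000 BTU
Gas: input = 88,800,000 / 0.959 = 92,596,455 BTU = 926 therm → 926 × $2.45 = $2,268.61
Electric: 88,800,000 BTU / 3412 = 26,030 kWh → × $0.235 = $6,116.06
Difference = |$2,268.61 − $6,116.06| = $3,847.45

$3847.45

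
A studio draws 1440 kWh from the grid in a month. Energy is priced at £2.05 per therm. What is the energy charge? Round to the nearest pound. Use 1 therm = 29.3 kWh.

1440 kWh × (0.03413 therm/kWh) = 49.15 therm
Cost = 49.15 therm × £2.05/therm = £100.75 ≈ £101

£101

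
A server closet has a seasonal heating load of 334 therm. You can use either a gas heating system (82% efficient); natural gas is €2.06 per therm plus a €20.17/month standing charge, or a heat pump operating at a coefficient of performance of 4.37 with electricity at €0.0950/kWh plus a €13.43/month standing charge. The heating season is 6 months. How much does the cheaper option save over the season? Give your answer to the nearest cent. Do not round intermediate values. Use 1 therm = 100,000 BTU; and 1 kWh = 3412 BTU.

€666.71

Heat load = 334 therm × 100,000 = 33,400,000 BTU
Gas: input = 33,400,000 / 0.82 = 40,731,707 BTU = 407.3 therm → 407.3 × €2.06 = €839.07; + 6 × €20.17 standing = €960.09
Heat pump: 33,400,000 BTU / 3412 = 9,789 kWh heat; / 4.37 = 2,240 kWh in → × €0.0950 = €212.80; + 6 × €13.43 standing = €293.38
Difference = |€960.09 − €293.38| = €666.71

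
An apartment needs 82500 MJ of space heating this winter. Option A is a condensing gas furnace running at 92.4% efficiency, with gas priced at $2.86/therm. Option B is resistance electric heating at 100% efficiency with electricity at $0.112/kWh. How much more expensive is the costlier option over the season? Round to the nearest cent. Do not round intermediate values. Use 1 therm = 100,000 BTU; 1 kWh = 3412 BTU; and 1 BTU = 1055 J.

$146.46

Heat load = 82500 MJ = 82,500,000,000 J / 1055 = 78,199,052 BTU
Gas: input = 78,199,052 / 0.924 = 84,631,009 BTU = 846.3 therm → 846.3 × $2.86 = $2,420.45
Electric: 78,199,052 BTU / 3412 = 22,920 kWh → × $0.112 = $2,566.91
Difference = |$2,420.45 − $2,566.91| = $146.46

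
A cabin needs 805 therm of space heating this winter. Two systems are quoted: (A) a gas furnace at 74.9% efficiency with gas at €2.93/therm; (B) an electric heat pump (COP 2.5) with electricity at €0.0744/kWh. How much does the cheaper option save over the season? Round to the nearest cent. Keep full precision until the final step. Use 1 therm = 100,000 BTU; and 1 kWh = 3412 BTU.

€2446.93

Heat load = 805 therm × 100,000 = 80,500,000 BTU
Gas: input = 80,500,000 / 0.749 = 107,476,636 BTU = 1,075 therm → 1,075 × €2.93 = €3,149.07
Heat pump: 80,500,000 BTU / 3412 = 23,590 kWh heat; / 2.5 = 9,437 kWh in → × €0.0744 = €702.13
Difference = |€3,149.07 − €702.13| = €2,446.93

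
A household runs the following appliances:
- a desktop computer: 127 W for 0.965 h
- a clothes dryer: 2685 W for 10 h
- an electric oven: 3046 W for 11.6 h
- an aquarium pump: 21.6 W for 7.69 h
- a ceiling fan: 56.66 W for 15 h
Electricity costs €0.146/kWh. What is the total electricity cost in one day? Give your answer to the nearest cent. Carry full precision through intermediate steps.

€9.25

desktop computer: 127 W × 0.965 h = 123 Wh = 0.1226 kWh
clothes dryer: 2685 W × 10 h = 26,850 Wh = 26.85 kWh
electric oven: 3046 W × 11.6 h = 35,334 Wh = 35.33 kWh
aquarium pump: 21.6 W × 7.69 h = 166 Wh = 0.1661 kWh
ceiling fan: 56.66 W × 15 h = 850 Wh = 0.8499 kWh
Total energy = 0.1226 + 26.85 + 35.33 + 0.1661 + 0.8499 = 63.32 kWh
Cost = 63.32 kWh × €0.146 = €9.25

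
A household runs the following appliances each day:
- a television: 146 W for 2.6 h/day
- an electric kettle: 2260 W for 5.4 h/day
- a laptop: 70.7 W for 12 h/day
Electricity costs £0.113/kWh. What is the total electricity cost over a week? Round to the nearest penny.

television: 146 W × 2.6 h × 7 d = 2,657 Wh = 2.657 kWh
electric kettle: 2260 W × 5.4 h × 7 d = 85,428 Wh = 85.43 kWh
laptop: 70.7 W × 12 h × 7 d = 5,939 Wh = 5.939 kWh
Total energy = 2.657 + 85.43 + 5.939 = 94.02 kWh
Cost = 94.02 kWh × £0.113 = £10.62

£10.62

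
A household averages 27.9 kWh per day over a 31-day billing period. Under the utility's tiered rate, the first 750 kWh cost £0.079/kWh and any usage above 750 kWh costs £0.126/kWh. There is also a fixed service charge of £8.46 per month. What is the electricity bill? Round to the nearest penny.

Usage = 27.9 kWh/day × 31 days = 864.9 kWh
First 750 kWh × £0.079 = £59.25
Remaining 114.9 kWh × £0.126 = £14.48
Energy charge = £73.73; + service £8.46 = £82.19

£82.19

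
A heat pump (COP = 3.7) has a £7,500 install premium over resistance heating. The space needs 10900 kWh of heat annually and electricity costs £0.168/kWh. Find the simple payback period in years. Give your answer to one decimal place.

5.6 years

Resistance: 10900 kWh × £0.168 = £1,831.20/yr
Heat pump: 10900 / 3.7 = 2946 kWh in → × £0.168 = £494.92/yr
Annual savings = £1,336.28
Payback = £7,500 / £1,336.28 = 5.61 years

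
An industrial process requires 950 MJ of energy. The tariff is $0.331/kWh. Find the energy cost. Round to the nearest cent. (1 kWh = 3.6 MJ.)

950 MJ × (0.27778 kWh/MJ) = 263.9 kWh
Cost = 263.9 kWh × $0.331/kWh = $87.35

$87.35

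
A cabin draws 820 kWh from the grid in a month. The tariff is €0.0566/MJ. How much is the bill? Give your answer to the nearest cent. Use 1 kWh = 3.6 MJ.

€167.08

820 kWh × (3.6 MJ/kWh) = 2,952 MJ
Cost = 2,952 MJ × €0.0566/MJ = €167.08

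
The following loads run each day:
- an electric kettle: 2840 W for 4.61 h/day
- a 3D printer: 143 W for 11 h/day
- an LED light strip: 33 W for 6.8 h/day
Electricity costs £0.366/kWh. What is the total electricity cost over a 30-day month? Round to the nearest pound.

£163

electric kettle: 2840 W × 4.61 h × 30 d = 392,772 Wh = 392.8 kWh
3D printer: 143 W × 11 h × 30 d = 47,190 Wh = 47.19 kWh
LED light strip: 33 W × 6.8 h × 30 d = 6,732 Wh = 6.732 kWh
Total energy = 392.8 + 47.19 + 6.732 = 446.7 kWh
Cost = 446.7 kWh × £0.366 = £163.49 ≈ £163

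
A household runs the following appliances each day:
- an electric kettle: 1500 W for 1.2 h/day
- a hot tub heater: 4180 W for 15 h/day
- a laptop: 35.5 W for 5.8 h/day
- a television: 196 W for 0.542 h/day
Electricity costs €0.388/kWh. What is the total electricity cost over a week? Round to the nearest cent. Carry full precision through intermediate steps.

electric kettle: 1500 W × 1.2 h × 7 d = 12,600 Wh = 12.6 kWh
hot tub heater: 4180 W × 15 h × 7 d = 438,900 Wh = 438.9 kWh
laptop: 35.5 W × 5.8 h × 7 d = 1,441 Wh = 1.441 kWh
television: 196 W × 0.542 h × 7 d = 744 Wh = 0.7436 kWh
Total energy = 12.6 + 438.9 + 1.441 + 0.7436 = 453.7 kWh
Cost = 453.7 kWh × €0.388 = €176.03

€176.03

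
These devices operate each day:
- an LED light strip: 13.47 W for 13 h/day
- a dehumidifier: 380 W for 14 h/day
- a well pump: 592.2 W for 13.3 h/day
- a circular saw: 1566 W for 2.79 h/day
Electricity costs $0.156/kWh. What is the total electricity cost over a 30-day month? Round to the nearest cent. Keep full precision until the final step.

$83.03

LED light strip: 13.47 W × 13 h × 30 d = 5,253 Wh = 5.253 kWh
dehumidifier: 380 W × 14 h × 30 d = 159,600 Wh = 159.6 kWh
well pump: 592.2 W × 13.3 h × 30 d = 236,288 Wh = 236.3 kWh
circular saw: 1566 W × 2.79 h × 30 d = 131,074 Wh = 131.1 kWh
Total energy = 5.253 + 159.6 + 236.3 + 131.1 = 532.2 kWh
Cost = 532.2 kWh × $0.156 = $83.03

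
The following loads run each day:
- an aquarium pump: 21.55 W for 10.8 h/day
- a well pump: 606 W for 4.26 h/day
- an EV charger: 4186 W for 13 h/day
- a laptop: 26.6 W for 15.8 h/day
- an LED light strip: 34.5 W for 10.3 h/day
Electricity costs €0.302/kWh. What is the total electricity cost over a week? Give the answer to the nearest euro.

aquarium pump: 21.55 W × 10.8 h × 7 d = 1,629 Wh = 1.629 kWh
well pump: 606 W × 4.26 h × 7 d = 18,071 Wh = 18.07 kWh
EV charger: 4186 W × 13 h × 7 d = 380,926 Wh = 380.9 kWh
laptop: 26.6 W × 15.8 h × 7 d = 2,942 Wh = 2.942 kWh
LED light strip: 34.5 W × 10.3 h × 7 d = 2,487 Wh = 2.487 kWh
Total energy = 1.629 + 18.07 + 380.9 + 2.942 + 2.487 = 406.1 kWh
Cost = 406.1 kWh × €0.302 = €122.63 ≈ €123

€123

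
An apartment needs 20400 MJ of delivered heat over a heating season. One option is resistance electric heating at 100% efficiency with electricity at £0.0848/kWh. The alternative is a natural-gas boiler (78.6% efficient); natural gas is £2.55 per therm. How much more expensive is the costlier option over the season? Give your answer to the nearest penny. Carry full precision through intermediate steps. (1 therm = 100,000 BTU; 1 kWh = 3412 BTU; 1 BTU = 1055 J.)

Heat load = 20400 MJ = 20,400,000,000 J / 1055 = 19,336,493 BTU
Gas: input = 19,336,493 / 0.786 = 24,601,136 BTU = 246 therm → 246 × £2.55 = £627.33
Electric: 19,336,493 BTU / 3412 = 5,667 kWh → × £0.0848 = £480.58
Difference = |£627.33 − £480.58| = £146.75

£146.75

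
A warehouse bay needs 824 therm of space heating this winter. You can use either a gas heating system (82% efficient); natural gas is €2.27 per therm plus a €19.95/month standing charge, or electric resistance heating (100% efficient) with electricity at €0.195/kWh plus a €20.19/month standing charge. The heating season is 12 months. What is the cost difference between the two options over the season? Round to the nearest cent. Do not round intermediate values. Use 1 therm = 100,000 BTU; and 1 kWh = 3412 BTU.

Heat load = 824 therm × 100,000 = 82,400,000 BTU
Gas: input = 82,400,000 / 0.820 = 100,487,805 BTU = 1,005 therm → 1,005 × €2.27 = €2,281.07; + 12 × €19.95 standing = €2,520.47
Electric: 82,400,000 BTU / 3412 = 24,150 kWh → × €0.195 = €4,709.26; + 12 × €20.19 standing = €4,951.54
Difference = |€2,520.47 − €4,951.54| = €2,431.07

€2431.07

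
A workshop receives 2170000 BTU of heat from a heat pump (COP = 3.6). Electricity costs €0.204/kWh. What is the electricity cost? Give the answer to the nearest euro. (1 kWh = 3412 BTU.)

Heat delivered = 2,170,000 BTU / 3412 = 636 kWh
Electrical input = 636 kWh / 3.6 = 176.7 kWh
Cost = 176.7 × €0.204/kWh = €36.04 ≈ €36

€36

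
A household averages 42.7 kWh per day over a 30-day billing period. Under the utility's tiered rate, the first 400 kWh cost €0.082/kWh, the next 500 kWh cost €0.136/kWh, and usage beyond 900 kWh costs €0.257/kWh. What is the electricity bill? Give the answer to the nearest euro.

Usage = 42.7 kWh/day × 30 days = 1281 kWh
First 400 kWh × €0.082 = €32.80
Next 500 kWh × €0.136 = €68.00
Remaining 381 kWh × €0.257 = €97.92
Total = €198.72 ≈ €199

€199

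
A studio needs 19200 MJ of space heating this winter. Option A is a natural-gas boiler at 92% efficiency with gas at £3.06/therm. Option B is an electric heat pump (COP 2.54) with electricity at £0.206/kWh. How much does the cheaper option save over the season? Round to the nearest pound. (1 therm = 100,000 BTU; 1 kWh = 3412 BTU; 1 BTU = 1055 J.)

Heat load = 19200 MJ = 19,200,000,000 J / 1055 = 18,199,052 BTU
Gas: input = 18,199,052 / 0.92 = 19,781,578 BTU = 197.8 therm → 197.8 × £3.06 = £605.32
Heat pump: 18,199,052 BTU / 3412 = 5,334 kWh heat; / 2.54 = 2,100 kWh in → × £0.206 = £432.59
Difference = |£605.32 − £432.59| = £172.73 ≈ £173

£173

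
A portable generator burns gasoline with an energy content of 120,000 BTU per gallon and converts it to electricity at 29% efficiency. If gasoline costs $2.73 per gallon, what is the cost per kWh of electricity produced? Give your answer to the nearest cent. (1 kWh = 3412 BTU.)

$0.27

Electrical output per gallon = 120,000 BTU × 0.29 / 3412 BTU/kWh = 10.2 kWh
Cost per kWh = $2.73 / 10.2 kWh = $0.268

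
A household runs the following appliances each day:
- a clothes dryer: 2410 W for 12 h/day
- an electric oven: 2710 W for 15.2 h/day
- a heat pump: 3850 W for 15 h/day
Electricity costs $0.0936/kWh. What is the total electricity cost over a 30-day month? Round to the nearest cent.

clothes dryer: 2410 W × 12 h × 30 d = 867,600 Wh = 867.6 kWh
electric oven: 2710 W × 15.2 h × 30 d = 1,235,760 Wh = 1,236 kWh
heat pump: 3850 W × 15 h × 30 d = 1,732,500 Wh = 1,732 kWh
Total energy = 867.6 + 1,236 + 1,732 = 3,836 kWh
Cost = 3,836 kWh × $0.0936 = $359.04

$359.04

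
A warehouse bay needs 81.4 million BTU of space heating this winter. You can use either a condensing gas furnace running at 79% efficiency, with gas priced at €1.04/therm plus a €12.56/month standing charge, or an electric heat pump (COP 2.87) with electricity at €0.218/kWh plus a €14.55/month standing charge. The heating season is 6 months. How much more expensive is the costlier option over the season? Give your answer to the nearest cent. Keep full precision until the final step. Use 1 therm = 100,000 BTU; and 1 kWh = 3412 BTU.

€752.48

Heat load = 81.4 × 10⁶ BTU = 81,400,000 BTU
Gas: input = 81,400,000 / 0.79 = 103,037,975 BTU = 1,030 therm → 1,030 × €1.04 = €1,071.59; + 6 × €12.56 standing = €1,146.95
Heat pump: 81,400,000 BTU / 3412 = 23,860 kWh heat; / 2.87 = 8,313 kWh in → × €0.218 = €1,812.13; + 6 × €14.55 standing = €1,899.43
Difference = |€1,146.95 − €1,899.43| = €752.48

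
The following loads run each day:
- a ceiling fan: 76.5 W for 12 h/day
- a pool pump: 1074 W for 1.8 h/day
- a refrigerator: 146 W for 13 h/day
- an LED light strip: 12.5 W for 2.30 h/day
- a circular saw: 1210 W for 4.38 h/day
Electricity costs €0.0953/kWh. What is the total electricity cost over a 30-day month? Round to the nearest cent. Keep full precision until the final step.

€28.81

ceiling fan: 76.5 W × 12 h × 30 d = 27,540 Wh = 27.54 kWh
pool pump: 1074 W × 1.8 h × 30 d = 57,996 Wh = 58 kWh
refrigerator: 146 W × 13 h × 30 d = 56,940 Wh = 56.94 kWh
LED light strip: 12.5 W × 2.30 h × 30 d = 862 Wh = 0.8625 kWh
circular saw: 1210 W × 4.38 h × 30 d = 158,994 Wh = 159 kWh
Total energy = 27.54 + 58 + 56.94 + 0.8625 + 159 = 302.3 kWh
Cost = 302.3 kWh × €0.0953 = €28.81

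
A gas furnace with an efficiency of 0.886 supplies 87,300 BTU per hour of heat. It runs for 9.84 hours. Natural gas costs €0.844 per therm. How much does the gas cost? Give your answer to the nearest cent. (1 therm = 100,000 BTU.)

Heat delivered = 87,300 BTU/h × 9.84 h = 859,032 BTU
Gas input = 859,032 / 0.886 = 969,562 BTU
= 969,562 / 100,000 = 9.696 therm
Cost = 9.696 × €0.844/therm = €8.18

€8.18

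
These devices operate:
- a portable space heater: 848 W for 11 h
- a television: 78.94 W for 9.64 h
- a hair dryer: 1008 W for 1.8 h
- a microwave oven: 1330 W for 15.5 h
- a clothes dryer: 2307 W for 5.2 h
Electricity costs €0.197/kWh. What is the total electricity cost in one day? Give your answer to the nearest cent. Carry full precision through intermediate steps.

€8.77

portable space heater: 848 W × 11 h = 9,328 Wh = 9.328 kWh
television: 78.94 W × 9.64 h = 761 Wh = 0.761 kWh
hair dryer: 1008 W × 1.8 h = 1,814 Wh = 1.814 kWh
microwave oven: 1330 W × 15.5 h = 20,615 Wh = 20.61 kWh
clothes dryer: 2307 W × 5.2 h = 11,996 Wh = 12 kWh
Total energy = 9.328 + 0.761 + 1.814 + 20.61 + 12 = 44.51 kWh
Cost = 44.51 kWh × €0.197 = €8.77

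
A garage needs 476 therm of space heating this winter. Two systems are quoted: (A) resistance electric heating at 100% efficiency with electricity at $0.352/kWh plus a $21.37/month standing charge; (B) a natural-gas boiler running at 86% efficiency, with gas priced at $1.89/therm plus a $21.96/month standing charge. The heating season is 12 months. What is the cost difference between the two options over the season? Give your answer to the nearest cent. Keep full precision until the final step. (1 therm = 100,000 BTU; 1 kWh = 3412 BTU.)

Heat load = 476 therm × 100,000 = 47,600,000 BTU
Gas: input = 47,600,000 / 0.86 = 55,348,837 BTU = 553.5 therm → 553.5 × $1.89 = $1,046.09; + 12 × $21.96 standing = $1,309.61
Electric: 47,600,000 BTU / 3412 = 13,950 kWh → × $0.352 = $4,910.67; + 12 × $21.37 standing = $5,167.11
Difference = |$1,309.61 − $5,167.11| = $3,857.50

$3857.50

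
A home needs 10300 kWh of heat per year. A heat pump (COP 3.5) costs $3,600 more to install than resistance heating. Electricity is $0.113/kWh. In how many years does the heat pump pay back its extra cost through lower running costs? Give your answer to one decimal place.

4.3 years

Resistance: 10300 kWh × $0.113 = $1,163.90/yr
Heat pump: 10300 / 3.5 = 2943 kWh in → × $0.113 = $332.54/yr
Annual savings = $831.36
Payback = $3,600 / $831.36 = 4.33 years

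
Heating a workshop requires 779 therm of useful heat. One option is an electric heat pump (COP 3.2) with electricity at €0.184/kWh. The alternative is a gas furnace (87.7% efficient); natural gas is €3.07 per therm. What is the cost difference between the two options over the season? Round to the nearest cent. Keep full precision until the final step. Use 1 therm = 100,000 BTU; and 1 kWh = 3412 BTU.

Heat load = 779 therm × 100,000 = 77,900,000 BTU
Gas: input = 77,900,000 / 0.877 = 88,825,542 BTU = 888.3 therm → 888.3 × €3.07 = €2,726.94
Heat pump: 77,900,000 BTU / 3412 = 22,830 kWh heat; / 3.2 = 7,135 kWh in → × €0.184 = €1,312.79
Difference = |€2,726.94 − €1,312.79| = €1,414.15

€1414.15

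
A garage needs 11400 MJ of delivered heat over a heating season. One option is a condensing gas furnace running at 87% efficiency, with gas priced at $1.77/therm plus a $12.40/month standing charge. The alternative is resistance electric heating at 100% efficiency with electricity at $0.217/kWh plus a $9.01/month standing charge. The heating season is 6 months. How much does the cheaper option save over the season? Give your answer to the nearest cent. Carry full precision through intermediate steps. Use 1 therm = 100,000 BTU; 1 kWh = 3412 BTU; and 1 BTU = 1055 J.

$447.05

Heat load = 11400 MJ = 11,400,000,000 J / 1055 = 10,805,687 BTU
Gas: input = 10,805,687 / 0.87 = 12,420,330 BTU = 124.2 therm → 124.2 × $1.77 = $219.84; + 6 × $12.40 standing = $294.24
Electric: 10,805,687 BTU / 3412 = 3,167 kWh → × $0.217 = $687.23; + 6 × $9.01 standing = $741.29
Difference = |$294.24 − $741.29| = $447.05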